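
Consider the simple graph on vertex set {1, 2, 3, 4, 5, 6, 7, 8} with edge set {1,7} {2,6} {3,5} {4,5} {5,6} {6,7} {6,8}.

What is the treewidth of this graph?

1

A width-1 tree decomposition is:
Bags: B1 = {6, 7}  B2 = {1, 7}  B3 = {6, 8}  B4 = {5, 6}  B5 = {3, 5}  B6 = {4, 5}  B7 = {2, 6}
Tree: B1–B2, B1–B3, B3–B4, B4–B5, B4–B6, B1–B7
The largest bag has 2 vertices, giving width 1; this decomposition certifies tw(G) ≤ 1. Any graph with an edge has treewidth ≥ 1, and G has the edge 6–7. Combining the bounds, tw(G) = 1.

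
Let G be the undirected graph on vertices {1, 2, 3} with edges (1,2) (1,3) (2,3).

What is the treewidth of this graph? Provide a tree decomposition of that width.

Treewidth 2.
Bags: B1 = {1, 2, 3}
Tree: (single bag)

With just one bag of size 3, the width is 3 − 1 = 2, so tw(G) ≤ 2. For the lower bound, the 3 vertices {1, 2, 3} are pairwise adjacent, and any tree decomposition puts a clique entirely inside one bag — forcing width ≥ 2. Combining the bounds, tw(G) = 2.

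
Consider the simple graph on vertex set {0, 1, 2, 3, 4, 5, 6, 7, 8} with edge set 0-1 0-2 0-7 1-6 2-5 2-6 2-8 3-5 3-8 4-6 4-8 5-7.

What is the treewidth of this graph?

A width-3 tree decomposition is:
Bags: B1 = {3, 5, 7, 8}  B2 = {2, 5, 7, 8}  B3 = {0, 2, 7, 8}  B4 = {0, 2, 4, 8}  B5 = {0, 2, 4, 6}  B6 = {0, 1, 4, 6}
Tree: B1–B2, B2–B3, B3–B4, B4–B5, B5–B6
Every bag has size at most 4, so the width is 4 − 1 = 3 and tw(G) ≤ 3. For the lower bound: the 4 vertex sets {3,5,7}, {8}, {2}, {0,1,4,6} are disjoint, each induces a connected subgraph, and every pair is joined by at least one edge of G. Contracting each set to a single vertex therefore yields K_{4} as a minor, and since treewidth is minor-monotone, tw(G) ≥ tw(K_{4}) = 3. Combining the bounds, tw(G) = 3.

3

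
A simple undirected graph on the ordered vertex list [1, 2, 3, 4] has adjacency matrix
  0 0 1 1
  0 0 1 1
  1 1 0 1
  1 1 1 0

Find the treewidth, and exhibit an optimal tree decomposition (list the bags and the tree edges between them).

The largest bag has 3 vertices, giving width 2; this decomposition certifies tw(G) ≤ 2. For the lower bound, the 3 vertices {1, 3, 4} are pairwise adjacent, and any tree decomposition puts a clique entirely inside one bag — forcing width ≥ 2. Therefore the treewidth is 2.

Treewidth 2.
One optimal decomposition is:
Bags: B1 = {2, 3, 4}  B2 = {1, 3, 4}
Tree: B1–B2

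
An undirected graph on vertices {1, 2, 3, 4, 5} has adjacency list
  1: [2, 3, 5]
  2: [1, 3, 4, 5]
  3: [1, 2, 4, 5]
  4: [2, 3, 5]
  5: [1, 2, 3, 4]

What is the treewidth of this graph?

3

A width-3 tree decomposition is:
Bags: B1 = {2, 3, 4, 5}  B2 = {1, 2, 3, 5}
Tree: B1–B2
Every bag has size at most 4, so the width is 4 − 1 = 3 and tw(G) ≤ 3. On the other hand G contains the 4-clique {1, 2, 3, 5}. A clique must lie in a single bag of any decomposition, so no decomposition can have width below 3. Therefore the treewidth is 3.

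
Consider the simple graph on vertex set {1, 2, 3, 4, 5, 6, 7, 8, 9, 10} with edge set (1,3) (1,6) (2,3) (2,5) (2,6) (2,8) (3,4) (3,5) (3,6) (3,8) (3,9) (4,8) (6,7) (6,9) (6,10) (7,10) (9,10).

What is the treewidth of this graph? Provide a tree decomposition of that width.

Each bag holds 3 vertices, so the decomposition has width 2, which upper-bounds the treewidth. For the lower bound, the 3 vertices {6, 9, 10} are pairwise adjacent, and any tree decomposition puts a clique entirely inside one bag — forcing width ≥ 2. The upper and lower bounds meet at 2, so that is the treewidth.

Treewidth 2.
One optimal decomposition is:
Bags: B1 = {3, 4, 8}  B2 = {2, 3, 8}  B3 = {2, 3, 6}  B4 = {3, 6, 9}  B5 = {6, 9, 10}  B6 = {2, 3, 5}  B7 = {1, 3, 6}  B8 = {6, 7, 10}
Tree: B1–B2, B2–B3, B3–B4, B4–B5, B3–B6, B4–B7, B5–B8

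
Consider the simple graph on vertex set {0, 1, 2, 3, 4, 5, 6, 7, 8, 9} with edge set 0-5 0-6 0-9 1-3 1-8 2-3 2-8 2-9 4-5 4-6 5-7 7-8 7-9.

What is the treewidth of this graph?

2

A width-2 tree decomposition is:
Bags: B1 = {1, 2, 3}  B2 = {1, 2, 8}  B3 = {2, 8, 9}  B4 = {7, 8, 9}  B5 = {0, 7, 9}  B6 = {0, 5, 7}  B7 = {0, 5, 6}  B8 = {4, 5, 6}
Tree: B1–B2, B2–B3, B3–B4, B4–B5, B5–B6, B6–B7, B7–B8
Each bag holds 3 vertices, so the decomposition has width 2, which upper-bounds the treewidth. Since 3–1–8–2–3 is a cycle in G, G is not acyclic. Forests are exactly the graphs of treewidth ≤ 1, so tw(G) ≥ 2. The upper and lower bounds meet at 2, so that is the treewidth.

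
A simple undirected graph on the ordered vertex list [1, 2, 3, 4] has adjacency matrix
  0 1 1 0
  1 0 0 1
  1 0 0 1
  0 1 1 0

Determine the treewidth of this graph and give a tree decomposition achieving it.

Each bag holds 3 vertices, so the decomposition has width 2, which upper-bounds the treewidth. The edges 1–3–4–2–1 form a cycle, so G is not a tree and its treewidth is at least 2. Hence tw(G) = 2 exactly.

Treewidth 2.
Bags: B1 = {1, 3, 4}  B2 = {1, 2, 4}
Tree: B1–B2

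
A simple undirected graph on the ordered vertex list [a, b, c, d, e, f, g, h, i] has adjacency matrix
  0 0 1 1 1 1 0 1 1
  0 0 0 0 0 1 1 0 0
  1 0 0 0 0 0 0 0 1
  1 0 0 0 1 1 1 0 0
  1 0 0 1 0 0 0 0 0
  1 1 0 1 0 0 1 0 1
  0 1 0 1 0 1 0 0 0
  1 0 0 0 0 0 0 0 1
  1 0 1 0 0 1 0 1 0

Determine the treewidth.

2

A width-2 tree decomposition is:
Bags: B1 = {a, h, i}  B2 = {a, f, i}  B3 = {a, d, f}  B4 = {a, d, e}  B5 = {a, c, i}  B6 = {d, f, g}  B7 = {b, f, g}
Tree: B1–B2, B2–B3, B3–B4, B2–B5, B3–B6, B6–B7
The largest bag has 3 vertices, giving width 2; this decomposition certifies tw(G) ≤ 2. Conversely, {d, f, g} is a clique of size 3, and the vertices of any clique must share a bag in every tree decomposition; so some bag has ≥ 3 vertices and tw(G) ≥ 2. Combining the bounds, tw(G) = 2.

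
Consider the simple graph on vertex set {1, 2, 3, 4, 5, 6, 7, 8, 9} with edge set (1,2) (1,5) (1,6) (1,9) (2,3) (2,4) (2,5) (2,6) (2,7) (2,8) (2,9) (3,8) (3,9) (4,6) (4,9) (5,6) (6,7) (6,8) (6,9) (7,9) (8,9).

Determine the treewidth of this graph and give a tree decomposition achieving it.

Treewidth 3.
Bags: B1 = {1, 2, 6, 9}  B2 = {2, 6, 8, 9}  B3 = {2, 6, 7, 9}  B4 = {2, 3, 8, 9}  B5 = {1, 2, 5, 6}  B6 = {2, 4, 6, 9}
Tree: B1–B2, B2–B3, B2–B4, B1–B5, B1–B6

The largest bag has 4 vertices, giving width 3; this decomposition certifies tw(G) ≤ 3. Conversely, {2, 3, 8, 9} is a clique of size 4, and the vertices of any clique must share a bag in every tree decomposition; so some bag has ≥ 4 vertices and tw(G) ≥ 3. Combining the bounds, tw(G) = 3.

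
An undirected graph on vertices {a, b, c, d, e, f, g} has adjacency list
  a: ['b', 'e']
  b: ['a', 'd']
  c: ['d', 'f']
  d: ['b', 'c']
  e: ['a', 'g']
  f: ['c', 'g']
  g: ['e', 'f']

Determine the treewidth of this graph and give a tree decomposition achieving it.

The largest bag has 3 vertices, giving width 2; this decomposition certifies tw(G) ≤ 2. Since g–f–c–d–b–a–e–g is a cycle in G, G is not acyclic. Forests are exactly the graphs of treewidth ≤ 1, so tw(G) ≥ 2. Combining the bounds, tw(G) = 2.

Treewidth 2.
Bags: B1 = {c, f, g}  B2 = {c, d, g}  B3 = {b, d, g}  B4 = {a, b, g}  B5 = {a, e, g}
Tree: B1–B2, B2–B3, B3–B4, B4–B5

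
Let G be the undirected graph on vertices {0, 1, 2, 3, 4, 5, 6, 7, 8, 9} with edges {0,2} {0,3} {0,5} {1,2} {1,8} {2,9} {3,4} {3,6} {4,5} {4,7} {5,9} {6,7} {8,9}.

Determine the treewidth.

A width-2 tree decomposition is:
Bags: B1 = {3, 6, 7}  B2 = {3, 4, 7}  B3 = {0, 3, 4}  B4 = {0, 4, 5}  B5 = {0, 2, 5}  B6 = {2, 5, 9}  B7 = {1, 2, 9}  B8 = {1, 8, 9}
Tree: B1–B2, B2–B3, B3–B4, B4–B5, B5–B6, B6–B7, B7–B8
The largest bag has 3 vertices, giving width 2; this decomposition certifies tw(G) ≤ 2. Since 6–7–4–3–6 is a cycle in G, G is not acyclic. Forests are exactly the graphs of treewidth ≤ 1, so tw(G) ≥ 2. Combining the bounds, tw(G) = 2.

2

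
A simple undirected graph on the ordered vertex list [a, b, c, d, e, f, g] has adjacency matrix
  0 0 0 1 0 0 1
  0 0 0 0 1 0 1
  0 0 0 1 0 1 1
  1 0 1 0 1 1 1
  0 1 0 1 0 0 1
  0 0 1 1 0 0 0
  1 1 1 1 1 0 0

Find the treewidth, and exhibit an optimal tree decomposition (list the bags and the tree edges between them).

Each bag holds 3 vertices, so the decomposition has width 2, which upper-bounds the treewidth. On the other hand G contains the 3-clique {d, e, g}. A clique must lie in a single bag of any decomposition, so no decomposition can have width below 2. Combining the bounds, tw(G) = 2.

Treewidth 2.
One optimal decomposition is:
Bags: B1 = {c, d, g}  B2 = {d, e, g}  B3 = {c, d, f}  B4 = {a, d, g}  B5 = {b, e, g}
Tree: B1–B2, B1–B3, B1–B4, B2–B5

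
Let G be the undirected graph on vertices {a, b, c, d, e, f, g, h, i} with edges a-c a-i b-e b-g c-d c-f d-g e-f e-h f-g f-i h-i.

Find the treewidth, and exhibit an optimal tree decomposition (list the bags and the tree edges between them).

Every bag has size at most 4, so the width is 4 − 1 = 3 and tw(G) ≤ 3. For the lower bound: the 4 vertex sets {b,d,g}, {e}, {f}, {a,c,h,i} are disjoint, each induces a connected subgraph, and every pair is joined by at least one edge of G. Contracting each set to a single vertex therefore yields K_{4} as a minor, and since treewidth is minor-monotone, tw(G) ≥ tw(K_{4}) = 3. Hence tw(G) = 3 exactly.

Treewidth 3.
Bags: B1 = {b, d, e, g}  B2 = {d, e, f, g}  B3 = {c, d, e, f}  B4 = {c, e, f, h}  B5 = {c, f, h, i}  B6 = {a, c, h, i}
Tree: B1–B2, B2–B3, B3–B4, B4–B5, B5–B6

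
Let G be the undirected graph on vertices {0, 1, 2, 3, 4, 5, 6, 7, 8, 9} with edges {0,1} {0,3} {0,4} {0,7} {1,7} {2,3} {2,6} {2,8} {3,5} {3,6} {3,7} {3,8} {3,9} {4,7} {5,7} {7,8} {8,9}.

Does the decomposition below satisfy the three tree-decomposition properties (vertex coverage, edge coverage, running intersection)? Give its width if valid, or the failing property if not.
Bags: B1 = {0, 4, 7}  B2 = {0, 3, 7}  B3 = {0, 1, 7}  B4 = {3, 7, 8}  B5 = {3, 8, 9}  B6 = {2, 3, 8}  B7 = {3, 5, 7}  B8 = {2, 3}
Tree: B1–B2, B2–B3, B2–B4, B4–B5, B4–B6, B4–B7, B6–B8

No — vertex 6 appears in no bag.

A tree decomposition must satisfy three properties: every vertex lies in some bag; for every edge, both endpoints lie together in some bag; and for every vertex, the bags containing it form a connected subtree. Here vertex 6 appears in no bag, so the decomposition is invalid.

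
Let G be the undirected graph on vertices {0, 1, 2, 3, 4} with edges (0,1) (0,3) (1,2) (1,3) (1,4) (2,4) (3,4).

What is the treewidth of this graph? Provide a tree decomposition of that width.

Each bag holds 3 vertices, so the decomposition has width 2, which upper-bounds the treewidth. Conversely, {1, 2, 4} is a clique of size 3, and the vertices of any clique must share a bag in every tree decomposition; so some bag has ≥ 3 vertices and tw(G) ≥ 2. Combining the bounds, tw(G) = 2.

Treewidth 2.
Bags: B1 = {1, 2, 4}  B2 = {1, 3, 4}  B3 = {0, 1, 3}
Tree: B1–B2, B2–B3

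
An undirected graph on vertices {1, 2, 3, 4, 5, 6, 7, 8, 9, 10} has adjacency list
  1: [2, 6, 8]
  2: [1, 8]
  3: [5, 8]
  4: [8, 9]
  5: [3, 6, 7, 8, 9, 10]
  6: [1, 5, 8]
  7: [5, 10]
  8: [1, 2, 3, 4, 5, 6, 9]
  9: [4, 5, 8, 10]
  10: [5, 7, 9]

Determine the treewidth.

A width-2 tree decomposition is:
Bags: B1 = {1, 6, 8}  B2 = {5, 6, 8}  B3 = {5, 8, 9}  B4 = {3, 5, 8}  B5 = {4, 8, 9}  B6 = {5, 9, 10}  B7 = {1, 2, 8}  B8 = {5, 7, 10}
Tree: B1–B2, B2–B3, B3–B4, B3–B5, B3–B6, B1–B7, B6–B8
The largest bag has 3 vertices, giving width 2; this decomposition certifies tw(G) ≤ 2. Conversely, {1, 2, 8} is a clique of size 3, and the vertices of any clique must share a bag in every tree decomposition; so some bag has ≥ 3 vertices and tw(G) ≥ 2. The upper and lower bounds meet at 2, so that is the treewidth.

2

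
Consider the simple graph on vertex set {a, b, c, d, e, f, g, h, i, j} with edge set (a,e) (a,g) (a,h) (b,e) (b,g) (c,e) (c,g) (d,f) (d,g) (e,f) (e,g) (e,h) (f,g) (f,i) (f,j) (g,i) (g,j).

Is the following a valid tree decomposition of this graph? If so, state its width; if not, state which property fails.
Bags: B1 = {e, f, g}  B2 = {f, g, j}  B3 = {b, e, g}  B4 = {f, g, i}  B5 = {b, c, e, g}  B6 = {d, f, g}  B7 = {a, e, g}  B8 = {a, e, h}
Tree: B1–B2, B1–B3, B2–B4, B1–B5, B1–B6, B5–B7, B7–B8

No — bags containing vertex b are not connected in the tree.

A tree decomposition must satisfy three properties: every vertex lies in some bag; for every edge, both endpoints lie together in some bag; and for every vertex, the bags containing it form a connected subtree. Here bags containing vertex b are not connected in the tree, so the decomposition is invalid.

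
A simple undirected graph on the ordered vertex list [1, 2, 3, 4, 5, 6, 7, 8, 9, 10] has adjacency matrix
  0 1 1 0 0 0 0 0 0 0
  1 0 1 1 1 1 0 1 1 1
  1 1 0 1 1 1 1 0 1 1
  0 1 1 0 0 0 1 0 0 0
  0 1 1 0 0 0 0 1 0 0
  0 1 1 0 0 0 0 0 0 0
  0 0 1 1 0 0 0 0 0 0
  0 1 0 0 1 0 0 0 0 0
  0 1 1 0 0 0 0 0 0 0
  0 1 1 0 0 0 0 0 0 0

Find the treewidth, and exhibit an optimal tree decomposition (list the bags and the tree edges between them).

Each bag holds 3 vertices, so the decomposition has width 2, which upper-bounds the treewidth. For the lower bound, the 3 vertices {2, 5, 8} are pairwise adjacent, and any tree decomposition puts a clique entirely inside one bag — forcing width ≥ 2. Combining the bounds, tw(G) = 2.

Treewidth 2.
One optimal decomposition is:
Bags: B1 = {2, 5, 8}  B2 = {2, 3, 5}  B3 = {2, 3, 9}  B4 = {1, 2, 3}  B5 = {2, 3, 4}  B6 = {2, 3, 6}  B7 = {2, 3, 10}  B8 = {3, 4, 7}
Tree: B1–B2, B2–B3, B3–B4, B2–B5, B3–B6, B4–B7, B5–B8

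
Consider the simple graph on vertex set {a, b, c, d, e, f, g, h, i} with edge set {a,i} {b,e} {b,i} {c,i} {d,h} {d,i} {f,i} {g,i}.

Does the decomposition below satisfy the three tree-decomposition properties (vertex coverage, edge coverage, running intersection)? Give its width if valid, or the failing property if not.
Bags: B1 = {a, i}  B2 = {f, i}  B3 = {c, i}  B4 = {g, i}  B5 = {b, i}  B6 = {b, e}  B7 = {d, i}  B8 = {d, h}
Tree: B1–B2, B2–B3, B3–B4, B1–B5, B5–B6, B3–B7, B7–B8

Vertex coverage: the bags together contain {a, b, c, d, e, f, g, h, i}, the full vertex set. Edge coverage: each edge of G has both endpoints in at least one bag. Running intersection: for every vertex, the bags containing it form a connected subtree. All three properties hold, so this is a valid tree decomposition of width max|bag| − 1 = 1, and hence tw(G) ≤ 1.

Yes; width 1.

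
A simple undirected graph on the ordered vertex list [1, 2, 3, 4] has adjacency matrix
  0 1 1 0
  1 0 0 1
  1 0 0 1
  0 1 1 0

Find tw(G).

2

A width-2 tree decomposition is:
Bags: B1 = {2, 3, 4}  B2 = {1, 2, 3}
Tree: B1–B2
Each bag holds 3 vertices, so the decomposition has width 2, which upper-bounds the treewidth. For the lower bound, G contains the cycle 2–4–3–1–2, so G is not a forest; only forests have treewidth ≤ 1, hence tw(G) ≥ 2. Combining the bounds, tw(G) = 2.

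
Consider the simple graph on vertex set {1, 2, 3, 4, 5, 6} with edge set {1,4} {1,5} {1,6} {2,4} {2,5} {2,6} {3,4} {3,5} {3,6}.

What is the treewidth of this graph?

3

A width-3 tree decomposition is:
Bags: B1 = {1, 4, 5, 6}  B2 = {3, 4, 5, 6}  B3 = {2, 4, 5, 6}
Tree: B1–B2, B2–B3
Every bag has size at most 4, so the width is 4 − 1 = 3 and tw(G) ≤ 3. For the lower bound: the 4 vertex sets {1,6}, {3,4}, {5}, {2} are disjoint, each induces a connected subgraph, and every pair is joined by at least one edge of G. Contracting each set to a single vertex therefore yields K_{4} as a minor, and since treewidth is minor-monotone, tw(G) ≥ tw(K_{4}) = 3. The upper and lower bounds meet at 3, so that is the treewidth.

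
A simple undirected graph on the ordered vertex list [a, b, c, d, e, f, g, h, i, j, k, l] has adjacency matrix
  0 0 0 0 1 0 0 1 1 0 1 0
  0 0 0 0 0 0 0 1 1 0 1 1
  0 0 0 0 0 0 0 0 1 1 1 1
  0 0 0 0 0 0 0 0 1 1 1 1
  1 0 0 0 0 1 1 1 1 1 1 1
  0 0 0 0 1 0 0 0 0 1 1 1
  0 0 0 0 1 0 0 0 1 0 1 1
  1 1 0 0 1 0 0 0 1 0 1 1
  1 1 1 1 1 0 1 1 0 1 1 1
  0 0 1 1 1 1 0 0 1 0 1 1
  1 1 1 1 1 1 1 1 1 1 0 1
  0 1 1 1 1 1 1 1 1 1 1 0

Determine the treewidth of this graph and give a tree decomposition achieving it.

Treewidth 4.
Bags: B1 = {e, h, i, k, l}  B2 = {b, h, i, k, l}  B3 = {e, i, j, k, l}  B4 = {d, i, j, k, l}  B5 = {c, i, j, k, l}  B6 = {e, g, i, k, l}  B7 = {e, f, j, k, l}  B8 = {a, e, h, i, k}
Tree: B1–B2, B1–B3, B3–B4, B3–B5, B3–B6, B3–B7, B1–B8

Every bag has size at most 5, so the width is 5 − 1 = 4 and tw(G) ≤ 4. Conversely, {e, f, j, k, l} is a clique of size 5, and the vertices of any clique must share a bag in every tree decomposition; so some bag has ≥ 5 vertices and tw(G) ≥ 4. Hence tw(G) = 4 exactly.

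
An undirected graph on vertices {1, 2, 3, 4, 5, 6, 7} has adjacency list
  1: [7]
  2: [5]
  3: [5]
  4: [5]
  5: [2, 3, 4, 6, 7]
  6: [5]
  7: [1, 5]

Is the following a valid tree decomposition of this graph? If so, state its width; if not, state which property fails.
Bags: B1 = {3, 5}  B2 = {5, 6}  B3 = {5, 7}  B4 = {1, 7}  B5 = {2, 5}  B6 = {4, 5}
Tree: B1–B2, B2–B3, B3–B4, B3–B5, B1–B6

Vertex coverage: the bags together contain {1, 2, 3, 4, 5, 6, 7}, the full vertex set. Edge coverage: each edge of G has both endpoints in at least one bag. Running intersection: for every vertex, the bags containing it form a connected subtree. All three properties hold, so this is a valid tree decomposition of width max|bag| − 1 = 1, and hence tw(G) ≤ 1.

Yes; width 1.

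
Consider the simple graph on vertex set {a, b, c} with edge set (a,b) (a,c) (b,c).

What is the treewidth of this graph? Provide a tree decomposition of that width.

Treewidth 2.
Bags: B1 = {a, b, c}
Tree: (single bag)

A single bag containing all 3 vertices is trivially a valid decomposition of width 2. For the lower bound, the 3 vertices {a, b, c} are pairwise adjacent, and any tree decomposition puts a clique entirely inside one bag — forcing width ≥ 2. Hence tw(G) = 2 exactly.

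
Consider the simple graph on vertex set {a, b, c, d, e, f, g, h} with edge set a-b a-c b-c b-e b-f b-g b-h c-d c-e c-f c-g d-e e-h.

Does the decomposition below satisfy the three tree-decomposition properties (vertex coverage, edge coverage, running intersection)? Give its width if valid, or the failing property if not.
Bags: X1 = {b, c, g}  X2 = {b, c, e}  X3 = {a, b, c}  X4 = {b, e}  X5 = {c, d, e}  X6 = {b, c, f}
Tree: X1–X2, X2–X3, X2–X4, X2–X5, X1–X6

A tree decomposition must satisfy three properties: every vertex lies in some bag; for every edge, both endpoints lie together in some bag; and for every vertex, the bags containing it form a connected subtree. Here vertex h appears in no bag, so the decomposition is invalid.

No — vertex h appears in no bag.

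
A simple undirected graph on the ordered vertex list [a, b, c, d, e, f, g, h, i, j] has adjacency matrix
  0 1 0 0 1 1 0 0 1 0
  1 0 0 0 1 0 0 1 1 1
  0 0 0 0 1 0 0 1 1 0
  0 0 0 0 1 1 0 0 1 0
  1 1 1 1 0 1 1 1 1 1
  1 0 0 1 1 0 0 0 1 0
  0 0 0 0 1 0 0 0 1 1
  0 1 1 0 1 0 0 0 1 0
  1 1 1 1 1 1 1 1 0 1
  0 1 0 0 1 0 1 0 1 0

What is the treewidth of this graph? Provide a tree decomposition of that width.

Treewidth 3.
Bags: B1 = {b, e, h, i}  B2 = {a, b, e, i}  B3 = {c, e, h, i}  B4 = {a, e, f, i}  B5 = {d, e, f, i}  B6 = {b, e, i, j}  B7 = {e, g, i, j}
Tree: B1–B2, B1–B3, B2–B4, B4–B5, B2–B6, B6–B7

The largest bag has 4 vertices, giving width 3; this decomposition certifies tw(G) ≤ 3. Conversely, {d, e, f, i} is a clique of size 4, and the vertices of any clique must share a bag in every tree decomposition; so some bag has ≥ 4 vertices and tw(G) ≥ 3. Combining the bounds, tw(G) = 3.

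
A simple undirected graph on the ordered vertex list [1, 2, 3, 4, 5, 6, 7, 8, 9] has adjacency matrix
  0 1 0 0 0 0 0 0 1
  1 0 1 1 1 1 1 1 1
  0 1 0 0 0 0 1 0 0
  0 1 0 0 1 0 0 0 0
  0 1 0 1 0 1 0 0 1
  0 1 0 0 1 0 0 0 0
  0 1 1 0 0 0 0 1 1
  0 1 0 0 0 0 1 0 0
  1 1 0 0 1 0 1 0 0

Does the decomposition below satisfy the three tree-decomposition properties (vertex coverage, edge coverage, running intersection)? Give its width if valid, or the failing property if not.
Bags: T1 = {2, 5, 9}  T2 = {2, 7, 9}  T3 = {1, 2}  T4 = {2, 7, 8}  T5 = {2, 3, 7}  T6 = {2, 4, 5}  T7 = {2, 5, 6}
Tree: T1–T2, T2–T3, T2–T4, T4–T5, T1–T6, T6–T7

A tree decomposition must satisfy three properties: every vertex lies in some bag; for every edge, both endpoints lie together in some bag; and for every vertex, the bags containing it form a connected subtree. Here edge (9,1) lies in no bag, so the decomposition is invalid.

No — edge (9,1) lies in no bag.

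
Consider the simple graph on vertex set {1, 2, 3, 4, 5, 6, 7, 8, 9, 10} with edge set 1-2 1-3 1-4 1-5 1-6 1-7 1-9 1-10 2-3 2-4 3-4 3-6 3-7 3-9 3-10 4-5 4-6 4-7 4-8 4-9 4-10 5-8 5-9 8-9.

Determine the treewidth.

3

A width-3 tree decomposition is:
Bags: B1 = {1, 3, 4, 9}  B2 = {1, 4, 5, 9}  B3 = {1, 2, 3, 4}  B4 = {4, 5, 8, 9}  B5 = {1, 3, 4, 10}  B6 = {1, 3, 4, 6}  B7 = {1, 3, 4, 7}
Tree: B1–B2, B1–B3, B2–B4, B3–B5, B3–B6, B3–B7
Each bag holds 4 vertices, so the decomposition has width 3, which upper-bounds the treewidth. Conversely, {4, 5, 8, 9} is a clique of size 4, and the vertices of any clique must share a bag in every tree decomposition; so some bag has ≥ 4 vertices and tw(G) ≥ 3. Therefore the treewidth is 3.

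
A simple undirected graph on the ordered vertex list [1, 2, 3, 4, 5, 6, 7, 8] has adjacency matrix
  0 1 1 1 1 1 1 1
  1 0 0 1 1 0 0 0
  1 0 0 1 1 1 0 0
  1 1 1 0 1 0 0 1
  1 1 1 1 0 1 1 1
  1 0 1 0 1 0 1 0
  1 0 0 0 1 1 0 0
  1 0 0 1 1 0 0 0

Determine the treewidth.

3

A width-3 tree decomposition is:
Bags: B1 = {1, 3, 4, 5}  B2 = {1, 3, 5, 6}  B3 = {1, 4, 5, 8}  B4 = {1, 2, 4, 5}  B5 = {1, 5, 6, 7}
Tree: B1–B2, B1–B3, B3–B4, B2–B5
Every bag has size at most 4, so the width is 4 − 1 = 3 and tw(G) ≤ 3. On the other hand G contains the 4-clique {1, 4, 5, 8}. A clique must lie in a single bag of any decomposition, so no decomposition can have width below 3. Therefore the treewidth is 3.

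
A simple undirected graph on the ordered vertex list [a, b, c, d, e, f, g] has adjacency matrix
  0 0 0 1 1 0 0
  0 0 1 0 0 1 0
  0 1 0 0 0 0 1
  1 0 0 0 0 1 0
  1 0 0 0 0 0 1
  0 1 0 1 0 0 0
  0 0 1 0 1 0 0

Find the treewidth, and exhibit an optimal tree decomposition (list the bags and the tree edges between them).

The largest bag has 3 vertices, giving width 2; this decomposition certifies tw(G) ≤ 2. For the lower bound, G contains the cycle b–f–d–a–e–g–c–b, so G is not a forest; only forests have treewidth ≤ 1, hence tw(G) ≥ 2. Therefore the treewidth is 2.

Treewidth 2.
Bags: B1 = {b, d, f}  B2 = {a, b, d}  B3 = {a, b, e}  B4 = {b, e, g}  B5 = {b, c, g}
Tree: B1–B2, B2–B3, B3–B4, B4–B5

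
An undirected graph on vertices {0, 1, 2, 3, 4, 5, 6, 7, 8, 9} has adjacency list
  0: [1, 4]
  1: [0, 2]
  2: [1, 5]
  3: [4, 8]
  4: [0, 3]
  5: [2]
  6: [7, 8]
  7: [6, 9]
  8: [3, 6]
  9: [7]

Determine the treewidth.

1

A width-1 tree decomposition is:
Bags: B1 = {7, 9}  B2 = {6, 7}  B3 = {6, 8}  B4 = {3, 8}  B5 = {3, 4}  B6 = {0, 4}  B7 = {0, 1}  B8 = {1, 2}  B9 = {2, 5}
Tree: B1–B2, B2–B3, B3–B4, B4–B5, B5–B6, B6–B7, B7–B8, B8–B9
The largest bag has 2 vertices, giving width 1; this decomposition certifies tw(G) ≤ 1. Since G has at least one edge (e.g. 9–7), it is not an edgeless graph, so tw(G) ≥ 1. Therefore the treewidth is 1.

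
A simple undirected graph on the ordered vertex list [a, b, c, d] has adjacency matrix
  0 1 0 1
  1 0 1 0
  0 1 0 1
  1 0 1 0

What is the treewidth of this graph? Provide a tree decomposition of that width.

Treewidth 2.
One such decomposition:
Bags: B1 = {b, c, d}  B2 = {a, b, d}
Tree: B1–B2

The largest bag has 3 vertices, giving width 2; this decomposition certifies tw(G) ≤ 2. Since d–c–b–a–d is a cycle in G, G is not acyclic. Forests are exactly the graphs of treewidth ≤ 1, so tw(G) ≥ 2. Hence tw(G) = 2 exactly.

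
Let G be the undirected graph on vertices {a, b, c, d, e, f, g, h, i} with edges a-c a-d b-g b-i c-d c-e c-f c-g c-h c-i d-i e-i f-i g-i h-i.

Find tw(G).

A width-2 tree decomposition is:
Bags: B1 = {c, d, i}  B2 = {c, f, i}  B3 = {c, e, i}  B4 = {c, g, i}  B5 = {c, h, i}  B6 = {b, g, i}  B7 = {a, c, d}
Tree: B1–B2, B1–B3, B2–B4, B2–B5, B4–B6, B1–B7
The largest bag has 3 vertices, giving width 2; this decomposition certifies tw(G) ≤ 2. Conversely, {a, c, d} is a clique of size 3, and the vertices of any clique must share a bag in every tree decomposition; so some bag has ≥ 3 vertices and tw(G) ≥ 2. Combining the bounds, tw(G) = 2.

2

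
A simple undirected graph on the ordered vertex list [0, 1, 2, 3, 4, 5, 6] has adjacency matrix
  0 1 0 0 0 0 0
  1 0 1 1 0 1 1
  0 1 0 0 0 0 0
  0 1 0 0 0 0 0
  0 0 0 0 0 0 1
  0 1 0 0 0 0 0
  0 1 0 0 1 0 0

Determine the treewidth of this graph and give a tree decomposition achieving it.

Treewidth 1.
Bags: B1 = {1, 6}  B2 = {4, 6}  B3 = {1, 5}  B4 = {1, 2}  B5 = {1, 3}  B6 = {0, 1}
Tree: B1–B2, B1–B3, B3–B4, B1–B5, B1–B6

Every bag has size at most 2, so the width is 2 − 1 = 1 and tw(G) ≤ 1. Since G has at least one edge (e.g. 6–1), it is not an edgeless graph, so tw(G) ≥ 1. Therefore the treewidth is 1.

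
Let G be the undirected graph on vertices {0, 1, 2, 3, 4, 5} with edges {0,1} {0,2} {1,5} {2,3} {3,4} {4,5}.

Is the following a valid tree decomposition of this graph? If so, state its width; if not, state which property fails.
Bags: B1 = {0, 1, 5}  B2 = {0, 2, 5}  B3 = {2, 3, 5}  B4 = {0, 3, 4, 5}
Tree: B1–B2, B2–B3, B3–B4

A tree decomposition must satisfy three properties: every vertex lies in some bag; for every edge, both endpoints lie together in some bag; and for every vertex, the bags containing it form a connected subtree. Here bags containing vertex 0 are not connected in the tree, so the decomposition is invalid.

No — bags containing vertex 0 are not connected in the tree.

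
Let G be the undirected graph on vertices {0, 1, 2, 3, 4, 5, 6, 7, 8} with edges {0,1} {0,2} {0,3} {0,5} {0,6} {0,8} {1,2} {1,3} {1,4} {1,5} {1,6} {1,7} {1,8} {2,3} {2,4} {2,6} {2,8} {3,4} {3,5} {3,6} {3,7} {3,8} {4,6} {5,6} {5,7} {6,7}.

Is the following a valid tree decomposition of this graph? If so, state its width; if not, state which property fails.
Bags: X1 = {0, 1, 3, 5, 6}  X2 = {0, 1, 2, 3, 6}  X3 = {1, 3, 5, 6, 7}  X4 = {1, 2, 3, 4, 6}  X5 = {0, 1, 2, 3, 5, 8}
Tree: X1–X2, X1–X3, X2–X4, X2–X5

A tree decomposition must satisfy three properties: every vertex lies in some bag; for every edge, both endpoints lie together in some bag; and for every vertex, the bags containing it form a connected subtree. Here bags containing vertex 5 are not connected in the tree, so the decomposition is invalid.

No — bags containing vertex 5 are not connected in the tree.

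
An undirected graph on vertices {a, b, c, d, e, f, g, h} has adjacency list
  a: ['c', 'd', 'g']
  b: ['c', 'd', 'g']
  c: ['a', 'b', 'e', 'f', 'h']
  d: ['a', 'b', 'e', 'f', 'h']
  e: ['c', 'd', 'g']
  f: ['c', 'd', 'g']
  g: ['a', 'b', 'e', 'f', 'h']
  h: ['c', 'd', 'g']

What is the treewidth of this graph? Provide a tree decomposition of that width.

Treewidth 3.
One optimal decomposition is:
Bags: B1 = {b, c, d, g}  B2 = {c, d, f, g}  B3 = {c, d, e, g}  B4 = {c, d, g, h}  B5 = {a, c, d, g}
Tree: B1–B2, B2–B3, B3–B4, B4–B5

The largest bag has 4 vertices, giving width 3; this decomposition certifies tw(G) ≤ 3. For the lower bound: the 4 vertex sets {b,g}, {c,f}, {d}, {e} are disjoint, each induces a connected subgraph, and every pair is joined by at least one edge of G. Contracting each set to a single vertex therefore yields K_{4} as a minor, and since treewidth is minor-monotone, tw(G) ≥ tw(K_{4}) = 3. Hence tw(G) = 3 exactly.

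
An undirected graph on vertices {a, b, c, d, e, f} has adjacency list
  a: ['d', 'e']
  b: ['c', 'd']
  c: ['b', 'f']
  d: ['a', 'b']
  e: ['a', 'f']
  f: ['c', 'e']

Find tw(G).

A width-2 tree decomposition is:
Bags: B1 = {a, e, f}  B2 = {a, c, f}  B3 = {a, b, c}  B4 = {a, b, d}
Tree: B1–B2, B2–B3, B3–B4
The largest bag has 3 vertices, giving width 2; this decomposition certifies tw(G) ≤ 2. The edges a–e–f–c–b–d–a form a cycle, so G is not a tree and its treewidth is at least 2. Therefore the treewidth is 2.

2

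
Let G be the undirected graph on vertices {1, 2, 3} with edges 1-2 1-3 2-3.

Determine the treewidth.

A width-2 tree decomposition is:
Bags: B1 = {1, 2, 3}
Tree: (single bag)
A single bag containing all 3 vertices is trivially a valid decomposition of width 2. Conversely, {1, 2, 3} is a clique of size 3, and the vertices of any clique must share a bag in every tree decomposition; so some bag has ≥ 3 vertices and tw(G) ≥ 2. The upper and lower bounds meet at 2, so that is the treewidth.

2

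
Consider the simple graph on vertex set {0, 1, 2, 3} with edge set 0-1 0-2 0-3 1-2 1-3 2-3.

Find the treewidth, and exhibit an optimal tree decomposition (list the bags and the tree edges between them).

With just one bag of size 4, the width is 4 − 1 = 3, so tw(G) ≤ 3. For the lower bound, the 4 vertices {0, 1, 2, 3} are pairwise adjacent, and any tree decomposition puts a clique entirely inside one bag — forcing width ≥ 3. Combining the bounds, tw(G) = 3.

Treewidth 3.
One optimal decomposition is:
Bags: B1 = {0, 1, 2, 3}
Tree: (single bag)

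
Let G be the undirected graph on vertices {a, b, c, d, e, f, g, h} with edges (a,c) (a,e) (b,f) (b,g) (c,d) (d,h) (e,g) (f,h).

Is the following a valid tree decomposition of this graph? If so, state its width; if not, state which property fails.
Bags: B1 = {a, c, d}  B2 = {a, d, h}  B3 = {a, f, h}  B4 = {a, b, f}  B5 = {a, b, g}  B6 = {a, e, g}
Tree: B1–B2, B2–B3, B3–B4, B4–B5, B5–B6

Every vertex of G appears in some bag (union = {a, b, c, d, e, f, g, h}); every edge is covered by a bag; and for each vertex v the set of bags containing v is connected in the bag tree. The decomposition is therefore valid. The largest bag has 3 vertices, so the width is 2.

Yes; width 2.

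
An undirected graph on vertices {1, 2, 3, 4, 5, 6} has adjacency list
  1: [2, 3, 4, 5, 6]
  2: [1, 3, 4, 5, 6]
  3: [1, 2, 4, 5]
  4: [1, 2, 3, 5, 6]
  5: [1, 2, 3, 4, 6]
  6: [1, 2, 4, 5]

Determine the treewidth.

4

A width-4 tree decomposition is:
Bags: B1 = {1, 2, 3, 4, 5}  B2 = {1, 2, 4, 5, 6}
Tree: B1–B2
The largest bag has 5 vertices, giving width 4; this decomposition certifies tw(G) ≤ 4. For the lower bound, the 5 vertices {1, 2, 3, 4, 5} are pairwise adjacent, and any tree decomposition puts a clique entirely inside one bag — forcing width ≥ 4. Hence tw(G) = 4 exactly.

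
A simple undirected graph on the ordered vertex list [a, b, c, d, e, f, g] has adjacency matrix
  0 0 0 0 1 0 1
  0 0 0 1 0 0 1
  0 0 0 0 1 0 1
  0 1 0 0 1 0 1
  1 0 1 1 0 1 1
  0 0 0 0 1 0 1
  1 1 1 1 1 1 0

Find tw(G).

A width-2 tree decomposition is:
Bags: B1 = {b, d, g}  B2 = {d, e, g}  B3 = {c, e, g}  B4 = {e, f, g}  B5 = {a, e, g}
Tree: B1–B2, B2–B3, B2–B4, B3–B5
The largest bag has 3 vertices, giving width 2; this decomposition certifies tw(G) ≤ 2. For the lower bound, the 3 vertices {d, e, g} are pairwise adjacent, and any tree decomposition puts a clique entirely inside one bag — forcing width ≥ 2. The upper and lower bounds meet at 2, so that is the treewidth.

2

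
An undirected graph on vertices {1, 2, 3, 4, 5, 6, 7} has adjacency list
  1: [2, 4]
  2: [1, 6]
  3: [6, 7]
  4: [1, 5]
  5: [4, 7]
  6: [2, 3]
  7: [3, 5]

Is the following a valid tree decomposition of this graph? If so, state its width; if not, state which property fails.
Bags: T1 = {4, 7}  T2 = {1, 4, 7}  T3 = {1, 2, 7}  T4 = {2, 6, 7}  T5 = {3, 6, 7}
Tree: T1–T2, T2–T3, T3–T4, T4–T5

A tree decomposition must satisfy three properties: every vertex lies in some bag; for every edge, both endpoints lie together in some bag; and for every vertex, the bags containing it form a connected subtree. Here vertex 5 appears in no bag, so the decomposition is invalid.

No — vertex 5 appears in no bag.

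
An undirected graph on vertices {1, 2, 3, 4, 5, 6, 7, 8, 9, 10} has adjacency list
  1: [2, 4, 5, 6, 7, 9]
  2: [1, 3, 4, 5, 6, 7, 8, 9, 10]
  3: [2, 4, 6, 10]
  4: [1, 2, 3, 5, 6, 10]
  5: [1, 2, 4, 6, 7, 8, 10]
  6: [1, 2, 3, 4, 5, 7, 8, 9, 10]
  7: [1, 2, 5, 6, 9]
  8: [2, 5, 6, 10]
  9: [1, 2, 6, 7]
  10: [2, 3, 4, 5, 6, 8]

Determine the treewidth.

A width-4 tree decomposition is:
Bags: B1 = {2, 4, 5, 6, 10}  B2 = {1, 2, 4, 5, 6}  B3 = {1, 2, 5, 6, 7}  B4 = {2, 3, 4, 6, 10}  B5 = {2, 5, 6, 8, 10}  B6 = {1, 2, 6, 7, 9}
Tree: B1–B2, B2–B3, B1–B4, B1–B5, B3–B6
The largest bag has 5 vertices, giving width 4; this decomposition certifies tw(G) ≤ 4. For the lower bound, the 5 vertices {1, 2, 6, 7, 9} are pairwise adjacent, and any tree decomposition puts a clique entirely inside one bag — forcing width ≥ 4. Therefore the treewidth is 4.

4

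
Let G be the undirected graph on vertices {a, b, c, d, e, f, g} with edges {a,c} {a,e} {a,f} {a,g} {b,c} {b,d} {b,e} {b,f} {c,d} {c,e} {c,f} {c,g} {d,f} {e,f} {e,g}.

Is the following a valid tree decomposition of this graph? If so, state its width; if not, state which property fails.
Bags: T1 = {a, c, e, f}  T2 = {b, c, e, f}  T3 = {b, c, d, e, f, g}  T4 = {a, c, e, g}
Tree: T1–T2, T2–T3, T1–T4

A tree decomposition must satisfy three properties: every vertex lies in some bag; for every edge, both endpoints lie together in some bag; and for every vertex, the bags containing it form a connected subtree. Here bags containing vertex g are not connected in the tree, so the decomposition is invalid.

No — bags containing vertex g are not connected in the tree.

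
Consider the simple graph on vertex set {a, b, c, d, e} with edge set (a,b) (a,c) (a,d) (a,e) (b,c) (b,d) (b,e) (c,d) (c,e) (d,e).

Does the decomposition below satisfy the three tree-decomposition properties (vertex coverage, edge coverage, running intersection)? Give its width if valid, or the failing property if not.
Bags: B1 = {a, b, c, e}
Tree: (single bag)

A tree decomposition must satisfy three properties: every vertex lies in some bag; for every edge, both endpoints lie together in some bag; and for every vertex, the bags containing it form a connected subtree. Here vertex d appears in no bag, so the decomposition is invalid.

No — vertex d appears in no bag.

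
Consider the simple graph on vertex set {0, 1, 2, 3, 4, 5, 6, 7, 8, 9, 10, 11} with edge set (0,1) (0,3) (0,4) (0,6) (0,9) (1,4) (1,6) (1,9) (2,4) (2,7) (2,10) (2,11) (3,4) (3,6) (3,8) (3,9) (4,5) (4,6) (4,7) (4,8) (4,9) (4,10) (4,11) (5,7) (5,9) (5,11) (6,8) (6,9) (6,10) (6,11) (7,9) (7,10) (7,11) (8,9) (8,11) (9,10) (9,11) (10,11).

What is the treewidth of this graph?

A width-4 tree decomposition is:
Bags: B1 = {4, 6, 9, 10, 11}  B2 = {4, 7, 9, 10, 11}  B3 = {4, 6, 8, 9, 11}  B4 = {2, 4, 7, 10, 11}  B5 = {3, 4, 6, 8, 9}  B6 = {0, 3, 4, 6, 9}  B7 = {0, 1, 4, 6, 9}  B8 = {4, 5, 7, 9, 11}
Tree: B1–B2, B1–B3, B2–B4, B3–B5, B5–B6, B6–B7, B2–B8
The largest bag has 5 vertices, giving width 4; this decomposition certifies tw(G) ≤ 4. On the other hand G contains the 5-clique {4, 5, 7, 9, 11}. A clique must lie in a single bag of any decomposition, so no decomposition can have width below 4. Combining the bounds, tw(G) = 4.

4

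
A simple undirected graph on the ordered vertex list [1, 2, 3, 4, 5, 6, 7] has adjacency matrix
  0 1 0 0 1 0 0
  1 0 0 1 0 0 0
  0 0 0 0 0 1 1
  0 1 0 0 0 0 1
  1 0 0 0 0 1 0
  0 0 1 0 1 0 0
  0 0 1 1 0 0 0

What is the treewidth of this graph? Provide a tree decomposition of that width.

Treewidth 2.
One such decomposition:
Bags: B1 = {3, 4, 7}  B2 = {2, 3, 4}  B3 = {1, 2, 3}  B4 = {1, 3, 5}  B5 = {3, 5, 6}
Tree: B1–B2, B2–B3, B3–B4, B4–B5

Each bag holds 3 vertices, so the decomposition has width 2, which upper-bounds the treewidth. For the lower bound, G contains the cycle 3–7–4–2–1–5–6–3, so G is not a forest; only forests have treewidth ≤ 1, hence tw(G) ≥ 2. The upper and lower bounds meet at 2, so that is the treewidth.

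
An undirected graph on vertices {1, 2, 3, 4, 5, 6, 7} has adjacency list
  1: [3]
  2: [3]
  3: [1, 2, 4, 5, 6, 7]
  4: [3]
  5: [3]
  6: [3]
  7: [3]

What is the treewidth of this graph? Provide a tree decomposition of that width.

Treewidth 1.
One optimal decomposition is:
Bags: B1 = {3, 5}  B2 = {3, 7}  B3 = {3, 6}  B4 = {1, 3}  B5 = {2, 3}  B6 = {3, 4}
Tree: B1–B2, B2–B3, B2–B4, B3–B5, B3–B6

Every bag has size at most 2, so the width is 2 − 1 = 1 and tw(G) ≤ 1. Since G has at least one edge (e.g. 3–5), it is not an edgeless graph, so tw(G) ≥ 1. The upper and lower bounds meet at 1, so that is the treewidth.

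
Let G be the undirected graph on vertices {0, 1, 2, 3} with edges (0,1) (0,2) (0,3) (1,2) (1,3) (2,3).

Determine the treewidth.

A width-3 tree decomposition is:
Bags: B1 = {0, 1, 2, 3}
Tree: (single bag)
A single bag containing all 4 vertices is trivially a valid decomposition of width 3. Conversely, {0, 1, 2, 3} is a clique of size 4, and the vertices of any clique must share a bag in every tree decomposition; so some bag has ≥ 4 vertices and tw(G) ≥ 3. Combining the bounds, tw(G) = 3.

3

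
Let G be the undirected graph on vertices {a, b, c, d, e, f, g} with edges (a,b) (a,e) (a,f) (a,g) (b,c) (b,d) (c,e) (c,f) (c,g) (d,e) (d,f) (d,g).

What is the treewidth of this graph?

3

A width-3 tree decomposition is:
Bags: B1 = {a, b, c, d}  B2 = {a, c, d, f}  B3 = {a, c, d, g}  B4 = {a, c, d, e}
Tree: B1–B2, B2–B3, B3–B4
Every bag has size at most 4, so the width is 4 − 1 = 3 and tw(G) ≤ 3. For the lower bound: the 4 vertex sets {b,c}, {d,f}, {a}, {g} are disjoint, each induces a connected subgraph, and every pair is joined by at least one edge of G. Contracting each set to a single vertex therefore yields K_{4} as a minor, and since treewidth is minor-monotone, tw(G) ≥ tw(K_{4}) = 3. Combining the bounds, tw(G) = 3.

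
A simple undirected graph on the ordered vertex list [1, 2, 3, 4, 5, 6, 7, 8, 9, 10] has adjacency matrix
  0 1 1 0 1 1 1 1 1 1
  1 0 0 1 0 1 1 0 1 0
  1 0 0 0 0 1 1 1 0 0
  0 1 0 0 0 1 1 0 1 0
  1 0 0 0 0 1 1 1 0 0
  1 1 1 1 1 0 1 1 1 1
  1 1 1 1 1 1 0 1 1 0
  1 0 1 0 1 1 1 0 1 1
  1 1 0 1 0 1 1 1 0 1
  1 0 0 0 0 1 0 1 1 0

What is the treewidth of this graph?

4

A width-4 tree decomposition is:
Bags: B1 = {2, 4, 6, 7, 9}  B2 = {1, 2, 6, 7, 9}  B3 = {1, 6, 7, 8, 9}  B4 = {1, 6, 8, 9, 10}  B5 = {1, 5, 6, 7, 8}  B6 = {1, 3, 6, 7, 8}
Tree: B1–B2, B2–B3, B3–B4, B3–B5, B5–B6
Every bag has size at most 5, so the width is 5 − 1 = 4 and tw(G) ≤ 4. Conversely, {1, 6, 8, 9, 10} is a clique of size 5, and the vertices of any clique must share a bag in every tree decomposition; so some bag has ≥ 5 vertices and tw(G) ≥ 4. The upper and lower bounds meet at 4, so that is the treewidth.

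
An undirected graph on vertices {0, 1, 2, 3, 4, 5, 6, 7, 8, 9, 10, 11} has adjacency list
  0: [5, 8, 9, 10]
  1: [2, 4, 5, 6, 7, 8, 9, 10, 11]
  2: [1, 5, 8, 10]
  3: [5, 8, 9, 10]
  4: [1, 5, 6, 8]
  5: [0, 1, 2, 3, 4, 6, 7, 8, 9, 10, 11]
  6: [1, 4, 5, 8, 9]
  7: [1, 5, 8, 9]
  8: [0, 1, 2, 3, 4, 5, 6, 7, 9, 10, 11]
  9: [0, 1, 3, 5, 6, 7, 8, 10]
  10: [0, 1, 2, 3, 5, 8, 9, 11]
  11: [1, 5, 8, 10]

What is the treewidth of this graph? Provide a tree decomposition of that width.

Treewidth 4.
One optimal decomposition is:
Bags: B1 = {1, 5, 7, 8, 9}  B2 = {1, 5, 8, 9, 10}  B3 = {1, 2, 5, 8, 10}  B4 = {0, 5, 8, 9, 10}  B5 = {1, 5, 6, 8, 9}  B6 = {3, 5, 8, 9, 10}  B7 = {1, 5, 8, 10, 11}  B8 = {1, 4, 5, 6, 8}
Tree: B1–B2, B2–B3, B2–B4, B2–B5, B2–B6, B3–B7, B5–B8

Every bag has size at most 5, so the width is 5 − 1 = 4 and tw(G) ≤ 4. For the lower bound, the 5 vertices {0, 5, 8, 9, 10} are pairwise adjacent, and any tree decomposition puts a clique entirely inside one bag — forcing width ≥ 4. Therefore the treewidth is 4.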